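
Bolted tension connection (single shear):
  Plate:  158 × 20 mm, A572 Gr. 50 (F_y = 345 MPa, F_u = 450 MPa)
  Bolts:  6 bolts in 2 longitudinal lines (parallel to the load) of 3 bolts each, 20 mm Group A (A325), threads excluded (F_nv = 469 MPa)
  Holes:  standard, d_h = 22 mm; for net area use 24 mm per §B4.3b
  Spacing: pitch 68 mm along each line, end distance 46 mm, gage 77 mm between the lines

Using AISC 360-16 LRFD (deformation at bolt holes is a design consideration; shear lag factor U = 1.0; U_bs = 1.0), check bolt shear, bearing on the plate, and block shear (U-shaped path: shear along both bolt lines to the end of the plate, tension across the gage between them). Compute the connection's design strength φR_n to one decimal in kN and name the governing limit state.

Bolt shear: A_b = π(20)²/4 = 314.16 mm². φR_n = 0.75 × 469 × 314.16 × 6 × 1 = 663.0 kN.
Bearing (20 mm plate, F_u = 450 MPa): end bolts L_c = 46 − 22/2 = 35, R_n = min(1.2×35×20×450, 2.4×20×20×450) = 378 kN/bolt; interior L_c = 68 − 22 = 46, R_n = 432 kN/bolt. φR_n = 0.75 × (2×378 + 4×432) = 1863.0 kN.
Block shear: shear path 2×[46+2×68] = 2×182 mm, A_gv = 7280, A_nv = 2×(182 − 2.5×24)×20 = 4880 mm²; tension across gage: (77 − 1×24)×20 = 1060 mm². R_n = min(0.6×450×4880, 0.6×345×7280) + 1.0×450×1060 = min(1317.6, 1507) + 477 = 1794.6 kN. φR_n = 0.75 × 1794.6 = 1346.0 kN.
Governing: min(663.0, 1863.0, 1346.0) = 663.0 kN → bolt shear.

663.0 kN (bolt shear governs)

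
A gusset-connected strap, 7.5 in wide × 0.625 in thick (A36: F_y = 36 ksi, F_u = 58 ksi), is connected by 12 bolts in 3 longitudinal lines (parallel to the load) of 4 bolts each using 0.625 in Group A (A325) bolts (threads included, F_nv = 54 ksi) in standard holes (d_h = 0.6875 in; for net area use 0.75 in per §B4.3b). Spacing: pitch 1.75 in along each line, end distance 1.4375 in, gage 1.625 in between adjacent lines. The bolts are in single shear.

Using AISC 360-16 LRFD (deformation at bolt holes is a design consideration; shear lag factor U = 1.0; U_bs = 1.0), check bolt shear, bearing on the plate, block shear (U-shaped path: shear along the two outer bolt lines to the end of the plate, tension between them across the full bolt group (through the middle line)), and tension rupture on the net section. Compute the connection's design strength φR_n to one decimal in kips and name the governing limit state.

Bolt shear: A_b = π(0.625)²/4 = 0.3068 in². φR_n = 0.75 × 54 × 0.3068 × 12 × 1 = 149.1 kips.
Bearing (0.625 in plate, F_u = 58 ksi): end bolts L_c = 1.4375 − 0.6875/2 = 1.09375, R_n = min(1.2×1.09375×0.625×58, 2.4×0.625×0.625×58) = 47.578 kips/bolt; interior L_c = 1.75 − 0.6875 = 1.0625, R_n = 46.219 kips/bolt. φR_n = 0.75 × (3×47.578 + 9×46.219) = 419.0 kips.
Block shear: shear path 2×[1.4375+3×1.75] = 2×6.6875 in, A_gv = 8.3594, A_nv = 2×(6.6875 − 3.5×0.75)×0.625 = 5.0781 in²; tension across gage: (3.25 − 2×0.75)×0.625 = 1.0938 in². R_n = min(0.6×58×5.0781, 0.6×36×8.3594) + 1.0×58×1.0938 = min(176.72, 180.56) + 63.44 = 240.16 kips. φR_n = 0.75 × 240.16 = 180.1 kips.
Tension rupture (net): A_n = (7.5 − 3×0.75)×0.625 = 3.2813 in² (U = 1.0, A_e = A_n). φR_n = 0.75 × 58 × 3.2813 = 142.7 kips.
Governing: min(149.1, 419.0, 180.1, 142.7) = 142.7 kips → net-section rupture.

142.7 kips (net-section rupture governs)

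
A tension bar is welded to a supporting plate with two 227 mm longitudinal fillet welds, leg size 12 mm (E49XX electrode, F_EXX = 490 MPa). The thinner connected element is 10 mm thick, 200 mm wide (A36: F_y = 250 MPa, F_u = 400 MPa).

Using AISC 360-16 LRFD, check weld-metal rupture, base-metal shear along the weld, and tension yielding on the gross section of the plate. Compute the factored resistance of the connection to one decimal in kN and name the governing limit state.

Weld metal: throat = 0.707×12 = 8.484 mm, L = 2×227 = 454 mm. φR_n = 0.75 × 0.6 × 490 × 8.484 × 454 = 849.3 kN.
Base metal shear (10 mm plate): yield φR_n = 1.0×0.6×250×10×454 = 681.0 kN; rupture φR_n = 0.75×0.6×400×10×454 = 817.2 kN; take 681.0 kN (yield).
Tension yield (gross): A_g = 200×10 = 2000 mm². φR_n = 0.90 × 250 × 2000 = 450.0 kN.
Governing: min(849.3, 681.0, 450.0) = 450.0 kN → gross-section yield.

450.0 kN (gross-section yield governs)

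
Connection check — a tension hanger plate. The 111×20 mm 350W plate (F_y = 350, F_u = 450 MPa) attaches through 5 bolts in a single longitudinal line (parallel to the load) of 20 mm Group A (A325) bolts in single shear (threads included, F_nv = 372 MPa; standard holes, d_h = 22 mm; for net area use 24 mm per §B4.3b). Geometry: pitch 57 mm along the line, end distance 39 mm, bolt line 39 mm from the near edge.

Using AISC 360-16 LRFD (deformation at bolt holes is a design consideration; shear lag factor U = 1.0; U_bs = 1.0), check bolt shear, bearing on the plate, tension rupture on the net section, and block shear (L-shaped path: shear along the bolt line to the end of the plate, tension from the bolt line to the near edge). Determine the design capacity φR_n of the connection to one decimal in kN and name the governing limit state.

438.3 kN (bolt shear governs)

Bolt shear: A_b = π(20)²/4 = 314.16 mm². φR_n = 0.75 × 372 × 314.16 × 5 × 1 = 438.3 kN.
Bearing (20 mm plate, F_u = 450 MPa): end bolts L_c = 39 − 22/2 = 28, R_n = min(1.2×28×20×450, 2.4×20×20×450) = 302.4 kN/bolt; interior L_c = 57 − 22 = 35, R_n = 378 kN/bolt. φR_n = 0.75 × (1×302.4 + 4×378) = 1360.8 kN.
Tension rupture (net): A_n = (111 − 1×24)×20 = 1740 mm² (U = 1.0, A_e = A_n). φR_n = 0.75 × 450 × 1740 = 587.3 kN.
Block shear: shear path 1×[39+4×57] = 1×267 mm, A_gv = 5340, A_nv = 1×(267 − 4.5×24)×20 = 3180 mm²; tension to near edge: (39 − 0.5×24)×20 = 540 mm². R_n = min(0.6×450×3180, 0.6×350×5340) + 1.0×450×540 = min(858.6, 1121.4) + 243 = 1101.6 kN. φR_n = 0.75 × 1101.6 = 826.2 kN.
Governing: min(438.3, 1360.8, 587.3, 826.2) = 438.3 kN → bolt shear.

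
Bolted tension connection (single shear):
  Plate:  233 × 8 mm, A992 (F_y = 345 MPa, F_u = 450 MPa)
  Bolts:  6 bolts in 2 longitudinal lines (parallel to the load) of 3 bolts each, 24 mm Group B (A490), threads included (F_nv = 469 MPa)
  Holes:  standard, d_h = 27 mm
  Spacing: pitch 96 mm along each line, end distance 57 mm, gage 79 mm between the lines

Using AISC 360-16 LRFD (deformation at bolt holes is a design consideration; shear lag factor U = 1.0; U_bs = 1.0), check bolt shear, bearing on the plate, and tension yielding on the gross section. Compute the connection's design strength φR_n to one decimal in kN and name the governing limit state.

578.8 kN (gross-section yield governs)

Bolt shear: A_b = π(24)²/4 = 452.39 mm². φR_n = 0.75 × 469 × 452.39 × 6 × 1 = 954.8 kN.
Bearing (8 mm plate, F_u = 450 MPa): end bolts L_c = 57 − 27/2 = 43.5, R_n = min(1.2×43.5×8×450, 2.4×24×8×450) = 187.92 kN/bolt; interior L_c = 96 − 27 = 69, R_n = 207.36 kN/bolt. φR_n = 0.75 × (2×187.92 + 4×207.36) = 904.0 kN.
Tension yield (gross): A_g = 233×8 = 1864 mm². φR_n = 0.90 × 345 × 1864 = 578.8 kN.
Governing: min(954.8, 904.0, 578.8) = 578.8 kN → gross-section yield.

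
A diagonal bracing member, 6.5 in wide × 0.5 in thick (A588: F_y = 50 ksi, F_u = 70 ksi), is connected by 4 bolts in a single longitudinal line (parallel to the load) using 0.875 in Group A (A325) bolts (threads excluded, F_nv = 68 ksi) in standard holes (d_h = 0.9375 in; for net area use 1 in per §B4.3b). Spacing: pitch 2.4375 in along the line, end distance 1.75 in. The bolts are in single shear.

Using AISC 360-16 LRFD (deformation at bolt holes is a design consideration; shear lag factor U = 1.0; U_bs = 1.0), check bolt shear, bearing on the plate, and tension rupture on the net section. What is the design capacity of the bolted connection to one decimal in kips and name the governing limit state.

122.7 kips (bolt shear governs)

Bolt shear: A_b = π(0.875)²/4 = 0.60132 in². φR_n = 0.75 × 68 × 0.60132 × 4 × 1 = 122.7 kips.
Bearing (0.5 in plate, F_u = 70 ksi): end bolts L_c = 1.75 − 0.9375/2 = 1.28125, R_n = min(1.2×1.28125×0.5×70, 2.4×0.875×0.5×70) = 53.813 kips/bolt; interior L_c = 2.4375 − 0.9375 = 1.5, R_n = 63 kips/bolt. φR_n = 0.75 × (1×53.813 + 3×63) = 182.1 kips.
Tension rupture (net): A_n = (6.5 − 1×1)×0.5 = 2.75 in² (U = 1.0, A_e = A_n). φR_n = 0.75 × 70 × 2.75 = 144.4 kips.
Governing: min(122.7, 182.1, 144.4) = 122.7 kips → bolt shear.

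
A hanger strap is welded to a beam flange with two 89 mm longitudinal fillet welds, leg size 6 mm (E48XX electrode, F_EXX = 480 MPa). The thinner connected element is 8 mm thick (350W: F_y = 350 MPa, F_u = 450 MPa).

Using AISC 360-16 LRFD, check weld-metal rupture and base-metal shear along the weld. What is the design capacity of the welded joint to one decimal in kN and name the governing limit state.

Weld metal: throat = 0.707×6 = 4.242 mm, L = 2×89 = 178 mm. φR_n = 0.75 × 0.6 × 480 × 4.242 × 178 = 163.1 kN.
Base metal shear (8 mm plate): yield φR_n = 1.0×0.6×350×8×178 = 299.0 kN; rupture φR_n = 0.75×0.6×450×8×178 = 288.4 kN; take 288.4 kN (rupture).
Governing: min(163.1, 288.4) = 163.1 kN → weld metal.

163.1 kN (weld metal governs)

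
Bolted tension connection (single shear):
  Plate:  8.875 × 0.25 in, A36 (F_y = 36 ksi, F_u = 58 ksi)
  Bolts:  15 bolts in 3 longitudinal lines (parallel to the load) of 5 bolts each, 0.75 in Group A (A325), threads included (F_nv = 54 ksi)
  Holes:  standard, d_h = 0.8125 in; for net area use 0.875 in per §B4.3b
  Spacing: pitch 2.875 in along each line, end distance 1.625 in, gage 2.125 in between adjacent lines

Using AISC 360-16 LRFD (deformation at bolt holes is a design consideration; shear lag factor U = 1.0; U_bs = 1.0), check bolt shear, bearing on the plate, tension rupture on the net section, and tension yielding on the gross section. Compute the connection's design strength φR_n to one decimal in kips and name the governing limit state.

68.0 kips (net-section rupture governs)

Bolt shear: A_b = π(0.75)²/4 = 0.44179 in². φR_n = 0.75 × 54 × 0.44179 × 15 × 1 = 268.4 kips.
Bearing (0.25 in plate, F_u = 58 ksi): end bolts L_c = 1.625 − 0.8125/2 = 1.21875, R_n = min(1.2×1.21875×0.25×58, 2.4×0.75×0.25×58) = 21.206 kips/bolt; interior L_c = 2.875 − 0.8125 = 2.0625, R_n = 26.1 kips/bolt. φR_n = 0.75 × (3×21.206 + 12×26.1) = 282.6 kips.
Tension rupture (net): A_n = (8.875 − 3×0.875)×0.25 = 1.5625 in² (U = 1.0, A_e = A_n). φR_n = 0.75 × 58 × 1.5625 = 68.0 kips.
Tension yield (gross): A_g = 8.875×0.25 = 2.2188 in². φR_n = 0.90 × 36 × 2.2188 = 71.9 kips.
Governing: min(268.4, 282.6, 68.0, 71.9) = 68.0 kips → net-section rupture.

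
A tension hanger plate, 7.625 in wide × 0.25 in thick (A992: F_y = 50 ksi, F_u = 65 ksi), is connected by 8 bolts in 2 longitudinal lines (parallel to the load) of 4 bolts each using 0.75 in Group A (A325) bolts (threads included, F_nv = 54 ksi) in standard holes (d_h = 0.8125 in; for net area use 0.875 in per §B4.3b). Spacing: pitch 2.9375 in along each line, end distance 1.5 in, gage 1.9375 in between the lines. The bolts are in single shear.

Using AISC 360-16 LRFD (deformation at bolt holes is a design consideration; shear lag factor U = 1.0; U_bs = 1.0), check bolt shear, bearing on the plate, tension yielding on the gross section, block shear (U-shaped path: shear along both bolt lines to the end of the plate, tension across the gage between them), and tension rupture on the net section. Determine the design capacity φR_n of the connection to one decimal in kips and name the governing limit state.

Bolt shear: A_b = π(0.75)²/4 = 0.44179 in². φR_n = 0.75 × 54 × 0.44179 × 8 × 1 = 143.1 kips.
Bearing (0.25 in plate, F_u = 65 ksi): end bolts L_c = 1.5 − 0.8125/2 = 1.09375, R_n = min(1.2×1.09375×0.25×65, 2.4×0.75×0.25×65) = 21.328 kips/bolt; interior L_c = 2.9375 − 0.8125 = 2.125, R_n = 29.25 kips/bolt. φR_n = 0.75 × (2×21.328 + 6×29.25) = 163.6 kips.
Tension yield (gross): A_g = 7.625×0.25 = 1.9063 in². φR_n = 0.90 × 50 × 1.9063 = 85.8 kips.
Block shear: shear path 2×[1.5+3×2.9375] = 2×10.3125 in, A_gv = 5.1563, A_nv = 2×(10.3125 − 3.5×0.875)×0.25 = 3.625 in²; tension across gage: (1.9375 − 1×0.875)×0.25 = 0.26563 in². R_n = min(0.6×65×3.625, 0.6×50×5.1563) + 1.0×65×0.26563 = min(141.38, 154.69) + 17.266 = 158.65 kips. φR_n = 0.75 × 158.65 = 119.0 kips.
Tension rupture (net): A_n = (7.625 − 2×0.875)×0.25 = 1.4688 in² (U = 1.0, A_e = A_n). φR_n = 0.75 × 65 × 1.4688 = 71.6 kips.
Governing: min(143.1, 163.6, 85.8, 119.0, 71.6) = 71.6 kips → net-section rupture.

71.6 kips (net-section rupture governs)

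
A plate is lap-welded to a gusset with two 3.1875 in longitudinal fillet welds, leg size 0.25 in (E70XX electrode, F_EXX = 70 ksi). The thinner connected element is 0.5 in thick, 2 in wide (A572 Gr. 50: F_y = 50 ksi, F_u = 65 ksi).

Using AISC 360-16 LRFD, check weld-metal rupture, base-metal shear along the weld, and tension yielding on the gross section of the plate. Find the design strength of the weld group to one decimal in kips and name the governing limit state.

35.5 kips (weld metal governs)

Weld metal: throat = 0.707×0.25 = 0.17675 in, L = 2×3.1875 = 6.375 in. φR_n = 0.75 × 0.6 × 70 × 0.17675 × 6.375 = 35.5 kips.
Base metal shear (0.5 in plate): yield φR_n = 1.0×0.6×50×0.5×6.375 = 95.6 kips; rupture φR_n = 0.75×0.6×65×0.5×6.375 = 93.2 kips; take 93.2 kips (rupture).
Tension yield (gross): A_g = 2×0.5 = 1 in². φR_n = 0.90 × 50 × 1 = 45.0 kips.
Governing: min(35.5, 93.2, 45.0) = 35.5 kips → weld metal.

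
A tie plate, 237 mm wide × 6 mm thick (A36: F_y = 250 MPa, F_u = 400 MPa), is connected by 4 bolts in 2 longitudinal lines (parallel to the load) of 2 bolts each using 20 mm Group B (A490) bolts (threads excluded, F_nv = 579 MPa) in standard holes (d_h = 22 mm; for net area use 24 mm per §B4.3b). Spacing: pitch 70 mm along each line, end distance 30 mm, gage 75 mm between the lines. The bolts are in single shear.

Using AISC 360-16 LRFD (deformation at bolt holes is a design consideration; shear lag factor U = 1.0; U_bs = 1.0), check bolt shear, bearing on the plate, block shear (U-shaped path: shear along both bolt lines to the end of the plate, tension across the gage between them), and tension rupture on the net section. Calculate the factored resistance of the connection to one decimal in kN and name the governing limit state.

226.8 kN (block shear governs)

Bolt shear: A_b = π(20)²/4 = 314.16 mm². φR_n = 0.75 × 579 × 314.16 × 4 × 1 = 545.7 kN.
Bearing (6 mm plate, F_u = 400 MPa): end bolts L_c = 30 − 22/2 = 19, R_n = min(1.2×19×6×400, 2.4×20×6×400) = 54.72 kN/bolt; interior L_c = 70 − 22 = 48, R_n = 115.2 kN/bolt. φR_n = 0.75 × (2×54.72 + 2×115.2) = 254.9 kN.
Block shear: shear path 2×[30+1×70] = 2×100 mm, A_gv = 1200, A_nv = 2×(100 − 1.5×24)×6 = 768 mm²; tension across gage: (75 − 1×24)×6 = 306 mm². R_n = min(0.6×400×768, 0.6×250×1200) + 1.0×400×306 = min(184.32, 180) + 122.4 = 302.4 kN. φR_n = 0.75 × 302.4 = 226.8 kN.
Tension rupture (net): A_n = (237 − 2×24)×6 = 1134 mm² (U = 1.0, A_e = A_n). φR_n = 0.75 × 400 × 1134 = 340.2 kN.
Governing: min(545.7, 254.9, 226.8, 340.2) = 226.8 kN → block shear.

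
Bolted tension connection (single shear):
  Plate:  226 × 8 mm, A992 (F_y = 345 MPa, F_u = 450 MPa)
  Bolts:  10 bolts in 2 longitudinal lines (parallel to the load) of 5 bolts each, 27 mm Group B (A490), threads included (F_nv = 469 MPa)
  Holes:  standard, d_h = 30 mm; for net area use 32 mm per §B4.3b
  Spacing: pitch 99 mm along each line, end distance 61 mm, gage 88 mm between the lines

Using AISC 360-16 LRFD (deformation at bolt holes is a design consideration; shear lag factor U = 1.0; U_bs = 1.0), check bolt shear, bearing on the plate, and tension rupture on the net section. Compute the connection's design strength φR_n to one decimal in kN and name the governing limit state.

Bolt shear: A_b = π(27)²/4 = 572.56 mm². φR_n = 0.75 × 469 × 572.56 × 10 × 1 = 2014.0 kN.
Bearing (8 mm plate, F_u = 450 MPa): end bolts L_c = 61 − 30/2 = 46, R_n = min(1.2×46×8×450, 2.4×27×8×450) = 198.72 kN/bolt; interior L_c = 99 − 30 = 69, R_n = 233.28 kN/bolt. φR_n = 0.75 × (2×198.72 + 8×233.28) = 1697.8 kN.
Tension rupture (net): A_n = (226 − 2×32)×8 = 1296 mm² (U = 1.0, A_e = A_n). φR_n = 0.75 × 450 × 1296 = 437.4 kN.
Governing: min(2014.0, 1697.8, 437.4) = 437.4 kN → net-section rupture.

437.4 kN (net-section rupture governs)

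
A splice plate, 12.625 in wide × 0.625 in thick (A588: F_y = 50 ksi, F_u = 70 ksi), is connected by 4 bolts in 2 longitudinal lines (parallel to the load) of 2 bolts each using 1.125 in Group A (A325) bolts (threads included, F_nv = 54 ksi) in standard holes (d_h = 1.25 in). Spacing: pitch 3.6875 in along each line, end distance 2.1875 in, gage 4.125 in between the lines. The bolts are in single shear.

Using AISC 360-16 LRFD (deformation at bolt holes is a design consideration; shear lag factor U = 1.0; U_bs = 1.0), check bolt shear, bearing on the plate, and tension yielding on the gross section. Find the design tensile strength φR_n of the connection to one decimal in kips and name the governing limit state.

Bolt shear: A_b = π(1.125)²/4 = 0.99402 in². φR_n = 0.75 × 54 × 0.99402 × 4 × 1 = 161.0 kips.
Bearing (0.625 in plate, F_u = 70 ksi): end bolts L_c = 2.1875 − 1.25/2 = 1.5625, R_n = min(1.2×1.5625×0.625×70, 2.4×1.125×0.625×70) = 82.031 kips/bolt; interior L_c = 3.6875 − 1.25 = 2.4375, R_n = 118.13 kips/bolt. φR_n = 0.75 × (2×82.031 + 2×118.13) = 300.2 kips.
Tension yield (gross): A_g = 12.625×0.625 = 7.8906 in². φR_n = 0.90 × 50 × 7.8906 = 355.1 kips.
Governing: min(161.0, 300.2, 355.1) = 161.0 kips → bolt shear.

161.0 kips (bolt shear governs)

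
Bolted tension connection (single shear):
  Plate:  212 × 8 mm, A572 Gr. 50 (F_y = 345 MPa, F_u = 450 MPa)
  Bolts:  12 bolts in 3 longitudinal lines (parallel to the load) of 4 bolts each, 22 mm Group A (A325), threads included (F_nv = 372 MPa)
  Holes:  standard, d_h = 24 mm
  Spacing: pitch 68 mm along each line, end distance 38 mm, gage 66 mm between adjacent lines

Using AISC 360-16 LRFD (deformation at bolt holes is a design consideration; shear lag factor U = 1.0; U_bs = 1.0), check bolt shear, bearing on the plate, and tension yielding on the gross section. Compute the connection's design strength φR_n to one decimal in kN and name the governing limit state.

526.6 kN (gross-section yield governs)

Bolt shear: A_b = π(22)²/4 = 380.13 mm². φR_n = 0.75 × 372 × 380.13 × 12 × 1 = 1272.7 kN.
Bearing (8 mm plate, F_u = 450 MPa): end bolts L_c = 38 − 24/2 = 26, R_n = min(1.2×26×8×450, 2.4×22×8×450) = 112.32 kN/bolt; interior L_c = 68 − 24 = 44, R_n = 190.08 kN/bolt. φR_n = 0.75 × (3×112.32 + 9×190.08) = 1535.8 kN.
Tension yield (gross): A_g = 212×8 = 1696 mm². φR_n = 0.90 × 345 × 1696 = 526.6 kN.
Governing: min(1272.7, 1535.8, 526.6) = 526.6 kN → gross-section yield.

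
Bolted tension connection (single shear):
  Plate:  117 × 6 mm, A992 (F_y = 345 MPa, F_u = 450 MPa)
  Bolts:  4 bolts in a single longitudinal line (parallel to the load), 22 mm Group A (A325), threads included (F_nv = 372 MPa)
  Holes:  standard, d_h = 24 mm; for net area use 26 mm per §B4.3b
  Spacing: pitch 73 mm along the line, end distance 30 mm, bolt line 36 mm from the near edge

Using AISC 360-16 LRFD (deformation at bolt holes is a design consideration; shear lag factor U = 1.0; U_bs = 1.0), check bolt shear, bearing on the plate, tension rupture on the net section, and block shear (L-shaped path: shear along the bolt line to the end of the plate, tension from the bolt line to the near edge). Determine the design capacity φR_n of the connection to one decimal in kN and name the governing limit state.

184.3 kN (net-section rupture governs)

Bolt shear: A_b = π(22)²/4 = 380.13 mm². φR_n = 0.75 × 372 × 380.13 × 4 × 1 = 424.2 kN.
Bearing (6 mm plate, F_u = 450 MPa): end bolts L_c = 30 − 24/2 = 18, R_n = min(1.2×18×6×450, 2.4×22×6×450) = 58.32 kN/bolt; interior L_c = 73 − 24 = 49, R_n = 142.56 kN/bolt. φR_n = 0.75 × (1×58.32 + 3×142.56) = 364.5 kN.
Tension rupture (net): A_n = (117 − 1×26)×6 = 546 mm² (U = 1.0, A_e = A_n). φR_n = 0.75 × 450 × 546 = 184.3 kN.
Block shear: shear path 1×[30+3×73] = 1×249 mm, A_gv = 1494, A_nv = 1×(249 − 3.5×26)×6 = 948 mm²; tension to near edge: (36 − 0.5×26)×6 = 138 mm². R_n = min(0.6×450×948, 0.6×345×1494) + 1.0×450×138 = min(255.96, 309.26) + 62.1 = 318.06 kN. φR_n = 0.75 × 318.06 = 238.5 kN.
Governing: min(424.2, 364.5, 184.3, 238.5) = 184.3 kN → net-section rupture.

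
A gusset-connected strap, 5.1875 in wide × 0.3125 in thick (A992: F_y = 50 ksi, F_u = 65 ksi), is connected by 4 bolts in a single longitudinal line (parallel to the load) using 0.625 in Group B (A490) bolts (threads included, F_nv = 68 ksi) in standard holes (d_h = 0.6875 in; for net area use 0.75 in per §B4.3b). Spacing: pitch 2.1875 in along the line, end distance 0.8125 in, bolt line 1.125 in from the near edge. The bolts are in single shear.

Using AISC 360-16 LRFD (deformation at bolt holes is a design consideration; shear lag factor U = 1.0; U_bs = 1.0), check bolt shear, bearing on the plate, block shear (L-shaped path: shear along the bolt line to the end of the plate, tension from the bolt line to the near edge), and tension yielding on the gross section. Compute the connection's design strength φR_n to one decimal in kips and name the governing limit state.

54.8 kips (block shear governs)

Bolt shear: A_b = π(0.625)²/4 = 0.3068 in². φR_n = 0.75 × 68 × 0.3068 × 4 × 1 = 62.6 kips.
Bearing (0.3125 in plate, F_u = 65 ksi): end bolts L_c = 0.8125 − 0.6875/2 = 0.46875, R_n = min(1.2×0.46875×0.3125×65, 2.4×0.625×0.3125×65) = 11.426 kips/bolt; interior L_c = 2.1875 − 0.6875 = 1.5, R_n = 30.469 kips/bolt. φR_n = 0.75 × (1×11.426 + 3×30.469) = 77.1 kips.
Block shear: shear path 1×[0.8125+3×2.1875] = 1×7.375 in, A_gv = 2.3047, A_nv = 1×(7.375 − 3.5×0.75)×0.3125 = 1.4844 in²; tension to near edge: (1.125 − 0.5×0.75)×0.3125 = 0.23438 in². R_n = min(0.6×65×1.4844, 0.6×50×2.3047) + 1.0×65×0.23438 = min(57.892, 69.141) + 15.235 = 73.127 kips. φR_n = 0.75 × 73.127 = 54.8 kips.
Tension yield (gross): A_g = 5.1875×0.3125 = 1.6211 in². φR_n = 0.90 × 50 × 1.6211 = 72.9 kips.
Governing: min(62.6, 77.1, 54.8, 72.9) = 54.8 kips → block shear.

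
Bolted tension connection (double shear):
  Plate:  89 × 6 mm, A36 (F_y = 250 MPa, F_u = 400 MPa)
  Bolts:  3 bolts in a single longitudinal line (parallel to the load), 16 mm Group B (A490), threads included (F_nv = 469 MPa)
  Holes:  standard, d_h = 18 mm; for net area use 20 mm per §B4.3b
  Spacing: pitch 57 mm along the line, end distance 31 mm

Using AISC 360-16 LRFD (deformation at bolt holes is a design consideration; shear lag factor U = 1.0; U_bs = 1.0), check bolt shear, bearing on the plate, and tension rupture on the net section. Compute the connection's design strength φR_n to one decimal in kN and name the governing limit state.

124.2 kN (net-section rupture governs)

Bolt shear: A_b = π(16)²/4 = 201.06 mm². φR_n = 0.75 × 469 × 201.06 × 3 × 2 = 424.3 kN.
Bearing (6 mm plate, F_u = 400 MPa): end bolts L_c = 31 − 18/2 = 22, R_n = min(1.2×22×6×400, 2.4×16×6×400) = 63.36 kN/bolt; interior L_c = 57 − 18 = 39, R_n = 92.16 kN/bolt. φR_n = 0.75 × (1×63.36 + 2×92.16) = 185.8 kN.
Tension rupture (net): A_n = (89 − 1×20)×6 = 414 mm² (U = 1.0, A_e = A_n). φR_n = 0.75 × 400 × 414 = 124.2 kN.
Governing: min(424.3, 185.8, 124.2) = 124.2 kN → net-section rupture.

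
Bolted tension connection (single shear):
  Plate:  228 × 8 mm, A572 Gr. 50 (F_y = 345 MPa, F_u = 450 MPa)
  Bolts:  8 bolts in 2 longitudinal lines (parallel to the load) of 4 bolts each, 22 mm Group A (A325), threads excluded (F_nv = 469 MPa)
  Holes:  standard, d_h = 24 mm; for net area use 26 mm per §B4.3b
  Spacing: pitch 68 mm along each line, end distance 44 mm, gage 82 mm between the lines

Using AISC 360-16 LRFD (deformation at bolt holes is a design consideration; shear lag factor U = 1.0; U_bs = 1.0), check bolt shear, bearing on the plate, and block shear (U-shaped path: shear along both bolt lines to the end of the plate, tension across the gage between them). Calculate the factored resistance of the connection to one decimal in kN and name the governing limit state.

659.9 kN (block shear governs)

Bolt shear: A_b = π(22)²/4 = 380.13 mm². φR_n = 0.75 × 469 × 380.13 × 8 × 1 = 1069.7 kN.
Bearing (8 mm plate, F_u = 450 MPa): end bolts L_c = 44 − 24/2 = 32, R_n = min(1.2×32×8×450, 2.4×22×8×450) = 138.24 kN/bolt; interior L_c = 68 − 24 = 44, R_n = 190.08 kN/bolt. φR_n = 0.75 × (2×138.24 + 6×190.08) = 1062.7 kN.
Block shear: shear path 2×[44+3×68] = 2×248 mm, A_gv = 3968, A_nv = 2×(248 − 3.5×26)×8 = 2512 mm²; tension across gage: (82 − 1×26)×8 = 448 mm². R_n = min(0.6×450×2512, 0.6×345×3968) + 1.0×450×448 = min(678.24, 821.38) + 201.6 = 879.84 kN. φR_n = 0.75 × 879.84 = 659.9 kN.
Governing: min(1069.7, 1062.7, 659.9) = 659.9 kN → block shear.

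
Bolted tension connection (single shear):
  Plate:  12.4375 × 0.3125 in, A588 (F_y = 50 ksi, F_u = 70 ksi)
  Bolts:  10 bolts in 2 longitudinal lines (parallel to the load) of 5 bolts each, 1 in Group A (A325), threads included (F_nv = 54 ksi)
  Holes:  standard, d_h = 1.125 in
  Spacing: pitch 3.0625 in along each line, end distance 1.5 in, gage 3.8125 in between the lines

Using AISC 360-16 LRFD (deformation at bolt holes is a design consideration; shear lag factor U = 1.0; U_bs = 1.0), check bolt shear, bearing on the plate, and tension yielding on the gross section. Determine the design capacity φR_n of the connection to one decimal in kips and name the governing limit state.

Bolt shear: A_b = π(1)²/4 = 0.7854 in². φR_n = 0.75 × 54 × 0.7854 × 10 × 1 = 318.1 kips.
Bearing (0.3125 in plate, F_u = 70 ksi): end bolts L_c = 1.5 − 1.125/2 = 0.9375, R_n = min(1.2×0.9375×0.3125×70, 2.4×1×0.3125×70) = 24.609 kips/bolt; interior L_c = 3.0625 − 1.125 = 1.9375, R_n = 50.859 kips/bolt. φR_n = 0.75 × (2×24.609 + 8×50.859) = 342.1 kips.
Tension yield (gross): A_g = 12.4375×0.3125 = 3.8867 in². φR_n = 0.90 × 50 × 3.8867 = 174.9 kips.
Governing: min(318.1, 342.1, 174.9) = 174.9 kips → gross-section yield.

174.9 kips (gross-section yield governs)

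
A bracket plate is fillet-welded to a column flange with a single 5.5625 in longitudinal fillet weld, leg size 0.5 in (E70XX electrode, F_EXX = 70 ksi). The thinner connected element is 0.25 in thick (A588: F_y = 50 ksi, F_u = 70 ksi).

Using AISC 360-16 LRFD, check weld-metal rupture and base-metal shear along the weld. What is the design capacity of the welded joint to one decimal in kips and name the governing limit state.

Weld metal: throat = 0.707×0.5 = 0.3535 in, L = 5.5625 in. φR_n = 0.75 × 0.6 × 70 × 0.3535 × 5.5625 = 61.9 kips.
Base metal shear (0.25 in plate): yield φR_n = 1.0×0.6×50×0.25×5.5625 = 41.7 kips; rupture φR_n = 0.75×0.6×70×0.25×5.5625 = 43.8 kips; take 41.7 kips (yield).
Governing: min(61.9, 41.7) = 41.7 kips → base-metal shear.

41.7 kips (base-metal shear governs)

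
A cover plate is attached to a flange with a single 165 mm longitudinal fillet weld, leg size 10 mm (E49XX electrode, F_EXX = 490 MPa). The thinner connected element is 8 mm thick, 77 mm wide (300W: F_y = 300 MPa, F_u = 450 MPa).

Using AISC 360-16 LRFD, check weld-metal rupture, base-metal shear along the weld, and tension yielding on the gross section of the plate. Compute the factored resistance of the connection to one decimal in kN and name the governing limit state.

166.3 kN (gross-section yield governs)

Weld metal: throat = 0.707×10 = 7.07 mm, L = 165 mm. φR_n = 0.75 × 0.6 × 490 × 7.07 × 165 = 257.2 kN.
Base metal shear (8 mm plate): yield φR_n = 1.0×0.6×300×8×165 = 237.6 kN; rupture φR_n = 0.75×0.6×450×8×165 = 267.3 kN; take 237.6 kN (yield).
Tension yield (gross): A_g = 77×8 = 616 mm². φR_n = 0.90 × 300 × 616 = 166.3 kN.
Governing: min(257.2, 237.6, 166.3) = 166.3 kN → gross-section yield.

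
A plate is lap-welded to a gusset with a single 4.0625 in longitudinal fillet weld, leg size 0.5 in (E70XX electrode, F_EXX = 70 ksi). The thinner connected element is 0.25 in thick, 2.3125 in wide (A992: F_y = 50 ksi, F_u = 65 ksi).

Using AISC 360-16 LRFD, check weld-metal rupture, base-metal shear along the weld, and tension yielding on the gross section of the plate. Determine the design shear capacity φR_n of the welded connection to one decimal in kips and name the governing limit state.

Weld metal: throat = 0.707×0.5 = 0.3535 in, L = 4.0625 in. φR_n = 0.75 × 0.6 × 70 × 0.3535 × 4.0625 = 45.2 kips.
Base metal shear (0.25 in plate): yield φR_n = 1.0×0.6×50×0.25×4.0625 = 30.5 kips; rupture φR_n = 0.75×0.6×65×0.25×4.0625 = 29.7 kips; take 29.7 kips (rupture).
Tension yield (gross): A_g = 2.3125×0.25 = 0.57813 in². φR_n = 0.90 × 50 × 0.57813 = 26.0 kips.
Governing: min(45.2, 29.7, 26.0) = 26.0 kips → gross-section yield.

26.0 kips (gross-section yield governs)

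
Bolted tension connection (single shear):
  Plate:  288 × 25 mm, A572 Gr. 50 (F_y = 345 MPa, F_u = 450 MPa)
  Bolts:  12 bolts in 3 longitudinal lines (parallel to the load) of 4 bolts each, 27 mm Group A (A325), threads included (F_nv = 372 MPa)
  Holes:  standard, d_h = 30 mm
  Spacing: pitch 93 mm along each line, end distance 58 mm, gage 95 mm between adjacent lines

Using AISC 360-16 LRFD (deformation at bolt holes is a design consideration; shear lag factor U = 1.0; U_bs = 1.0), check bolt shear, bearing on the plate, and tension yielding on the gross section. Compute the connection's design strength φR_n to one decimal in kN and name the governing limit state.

1916.9 kN (bolt shear governs)

Bolt shear: A_b = π(27)²/4 = 572.56 mm². φR_n = 0.75 × 372 × 572.56 × 12 × 1 = 1916.9 kN.
Bearing (25 mm plate, F_u = 450 MPa): end bolts L_c = 58 − 30/2 = 43, R_n = min(1.2×43×25×450, 2.4×27×25×450) = 580.5 kN/bolt; interior L_c = 93 − 30 = 63, R_n = 729 kN/bolt. φR_n = 0.75 × (3×580.5 + 9×729) = 6226.9 kN.
Tension yield (gross): A_g = 288×25 = 7200 mm². φR_n = 0.90 × 345 × 7200 = 2235.6 kN.
Governing: min(1916.9, 6226.9, 2235.6) = 1916.9 kN → bolt shear.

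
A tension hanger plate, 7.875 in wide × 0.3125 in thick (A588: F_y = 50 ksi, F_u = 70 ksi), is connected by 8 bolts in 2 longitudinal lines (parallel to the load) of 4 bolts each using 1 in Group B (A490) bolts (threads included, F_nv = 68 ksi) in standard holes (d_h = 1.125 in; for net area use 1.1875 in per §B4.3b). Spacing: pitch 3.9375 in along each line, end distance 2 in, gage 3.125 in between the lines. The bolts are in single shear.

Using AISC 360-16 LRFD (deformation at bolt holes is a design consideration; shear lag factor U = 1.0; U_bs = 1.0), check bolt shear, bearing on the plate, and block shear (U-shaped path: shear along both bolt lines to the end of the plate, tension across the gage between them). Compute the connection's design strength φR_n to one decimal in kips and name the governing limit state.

Bolt shear: A_b = π(1)²/4 = 0.7854 in². φR_n = 0.75 × 68 × 0.7854 × 8 × 1 = 320.4 kips.
Bearing (0.3125 in plate, F_u = 70 ksi): end bolts L_c = 2 − 1.125/2 = 1.4375, R_n = min(1.2×1.4375×0.3125×70, 2.4×1×0.3125×70) = 37.734 kips/bolt; interior L_c = 3.9375 − 1.125 = 2.8125, R_n = 52.5 kips/bolt. φR_n = 0.75 × (2×37.734 + 6×52.5) = 292.9 kips.
Block shear: shear path 2×[2+3×3.9375] = 2×13.8125 in, A_gv = 8.6328, A_nv = 2×(13.8125 − 3.5×1.1875)×0.3125 = 6.0352 in²; tension across gage: (3.125 − 1×1.1875)×0.3125 = 0.60547 in². R_n = min(0.6×70×6.0352, 0.6×50×8.6328) + 1.0×70×0.60547 = min(253.48, 258.98) + 42.383 = 295.86 kips. φR_n = 0.75 × 295.86 = 221.9 kips.
Governing: min(320.4, 292.9, 221.9) = 221.9 kips → block shear.

221.9 kips (block shear governs)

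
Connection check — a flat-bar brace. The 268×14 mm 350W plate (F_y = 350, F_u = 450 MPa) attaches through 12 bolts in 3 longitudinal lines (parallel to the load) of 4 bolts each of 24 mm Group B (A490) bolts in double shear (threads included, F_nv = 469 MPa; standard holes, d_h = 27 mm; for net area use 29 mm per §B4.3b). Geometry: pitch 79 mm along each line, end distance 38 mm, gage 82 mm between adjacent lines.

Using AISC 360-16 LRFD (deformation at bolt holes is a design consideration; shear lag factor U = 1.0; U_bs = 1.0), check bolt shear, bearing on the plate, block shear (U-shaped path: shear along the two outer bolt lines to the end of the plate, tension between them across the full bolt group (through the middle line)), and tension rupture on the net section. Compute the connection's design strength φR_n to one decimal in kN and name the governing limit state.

Bolt shear: A_b = π(24)²/4 = 452.39 mm². φR_n = 0.75 × 469 × 452.39 × 12 × 2 = 3819.1 kN.
Bearing (14 mm plate, F_u = 450 MPa): end bolts L_c = 38 − 27/2 = 24.5, R_n = min(1.2×24.5×14×450, 2.4×24×14×450) = 185.22 kN/bolt; interior L_c = 79 − 27 = 52, R_n = 362.88 kN/bolt. φR_n = 0.75 × (3×185.22 + 9×362.88) = 2866.2 kN.
Block shear: shear path 2×[38+3×79] = 2×275 mm, A_gv = 7700, A_nv = 2×(275 − 3.5×29)×14 = 4858 mm²; tension across gage: (164 − 2×29)×14 = 1484 mm². R_n = min(0.6×450×4858, 0.6×350×7700) + 1.0×450×1484 = min(1311.7, 1617) + 667.8 = 1979.5 kN. φR_n = 0.75 × 1979.5 = 1484.6 kN.
Tension rupture (net): A_n = (268 − 3×29)×14 = 2534 mm² (U = 1.0, A_e = A_n). φR_n = 0.75 × 450 × 2534 = 855.2 kN.
Governing: min(3819.1, 2866.2, 1484.6, 855.2) = 855.2 kN → net-section rupture.

855.2 kN (net-section rupture governs)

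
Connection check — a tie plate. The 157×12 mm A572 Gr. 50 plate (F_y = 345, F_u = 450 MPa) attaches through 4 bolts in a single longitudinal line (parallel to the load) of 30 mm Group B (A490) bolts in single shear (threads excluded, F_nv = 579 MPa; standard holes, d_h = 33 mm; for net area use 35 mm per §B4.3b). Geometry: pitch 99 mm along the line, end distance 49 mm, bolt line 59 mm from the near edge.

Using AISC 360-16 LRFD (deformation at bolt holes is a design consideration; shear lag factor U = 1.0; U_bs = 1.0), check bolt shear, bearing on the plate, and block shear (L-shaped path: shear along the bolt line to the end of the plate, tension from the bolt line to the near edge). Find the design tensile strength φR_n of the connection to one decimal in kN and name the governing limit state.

Bolt shear: A_b = π(30)²/4 = 706.86 mm². φR_n = 0.75 × 579 × 706.86 × 4 × 1 = 1227.8 kN.
Bearing (12 mm plate, F_u = 450 MPa): end bolts L_c = 49 − 33/2 = 32.5, R_n = min(1.2×32.5×12×450, 2.4×30×12×450) = 210.6 kN/bolt; interior L_c = 99 − 33 = 66, R_n = 388.8 kN/bolt. φR_n = 0.75 × (1×210.6 + 3×388.8) = 1032.8 kN.
Block shear: shear path 1×[49+3×99] = 1×346 mm, A_gv = 4152, A_nv = 1×(346 − 3.5×35)×12 = 2682 mm²; tension to near edge: (59 − 0.5×35)×12 = 498 mm². R_n = min(0.6×450×2682, 0.6×345×4152) + 1.0×450×498 = min(724.14, 859.46) + 224.1 = 948.24 kN. φR_n = 0.75 × 948.24 = 711.2 kN.
Governing: min(1227.8, 1032.8, 711.2) = 711.2 kN → block shear.

711.2 kN (block shear governs)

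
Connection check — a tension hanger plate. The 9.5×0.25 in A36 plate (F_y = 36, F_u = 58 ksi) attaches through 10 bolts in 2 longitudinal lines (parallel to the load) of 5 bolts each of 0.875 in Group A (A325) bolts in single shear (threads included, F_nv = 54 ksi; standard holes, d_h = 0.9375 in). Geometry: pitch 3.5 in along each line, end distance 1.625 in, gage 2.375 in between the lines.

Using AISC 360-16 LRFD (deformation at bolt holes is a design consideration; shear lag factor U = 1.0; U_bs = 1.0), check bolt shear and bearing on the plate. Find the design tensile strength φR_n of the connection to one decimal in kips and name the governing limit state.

Bolt shear: A_b = π(0.875)²/4 = 0.60132 in². φR_n = 0.75 × 54 × 0.60132 × 10 × 1 = 243.5 kips.
Bearing (0.25 in plate, F_u = 58 ksi): end bolts L_c = 1.625 − 0.9375/2 = 1.15625, R_n = min(1.2×1.15625×0.25×58, 2.4×0.875×0.25×58) = 20.119 kips/bolt; interior L_c = 3.5 − 0.9375 = 2.5625, R_n = 30.45 kips/bolt. φR_n = 0.75 × (2×20.119 + 8×30.45) = 212.9 kips.
Governing: min(243.5, 212.9) = 212.9 kips → bearing.

212.9 kips (bearing governs)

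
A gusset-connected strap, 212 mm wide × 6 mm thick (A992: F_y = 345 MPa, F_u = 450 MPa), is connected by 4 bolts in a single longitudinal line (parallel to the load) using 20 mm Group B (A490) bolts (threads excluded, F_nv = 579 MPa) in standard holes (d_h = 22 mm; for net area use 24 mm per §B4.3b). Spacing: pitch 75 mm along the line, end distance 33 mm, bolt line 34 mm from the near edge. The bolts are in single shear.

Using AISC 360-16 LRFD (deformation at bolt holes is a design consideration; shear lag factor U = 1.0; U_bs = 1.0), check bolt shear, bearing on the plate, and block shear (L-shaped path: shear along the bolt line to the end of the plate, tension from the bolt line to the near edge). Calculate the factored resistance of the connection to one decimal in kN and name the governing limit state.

256.0 kN (block shear governs)

Bolt shear: A_b = π(20)²/4 = 314.16 mm². φR_n = 0.75 × 579 × 314.16 × 4 × 1 = 545.7 kN.
Bearing (6 mm plate, F_u = 450 MPa): end bolts L_c = 33 − 22/2 = 22, R_n = min(1.2×22×6×450, 2.4×20×6×450) = 71.28 kN/bolt; interior L_c = 75 − 22 = 53, R_n = 129.6 kN/bolt. φR_n = 0.75 × (1×71.28 + 3×129.6) = 345.1 kN.
Block shear: shear path 1×[33+3×75] = 1×258 mm, A_gv = 1548, A_nv = 1×(258 − 3.5×24)×6 = 1044 mm²; tension to near edge: (34 − 0.5×24)×6 = 132 mm². R_n = min(0.6×450×1044, 0.6×345×1548) + 1.0×450×132 = min(281.88, 320.44) + 59.4 = 341.28 kN. φR_n = 0.75 × 341.28 = 256.0 kN.
Governing: min(545.7, 345.1, 256.0) = 256.0 kN → block shear.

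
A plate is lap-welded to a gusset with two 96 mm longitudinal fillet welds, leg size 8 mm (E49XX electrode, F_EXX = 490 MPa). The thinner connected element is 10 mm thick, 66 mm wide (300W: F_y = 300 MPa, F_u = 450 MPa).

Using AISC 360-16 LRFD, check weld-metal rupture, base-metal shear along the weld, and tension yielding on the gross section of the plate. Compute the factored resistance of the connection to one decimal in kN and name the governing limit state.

178.2 kN (gross-section yield governs)

Weld metal: throat = 0.707×8 = 5.656 mm, L = 2×96 = 192 mm. φR_n = 0.75 × 0.6 × 490 × 5.656 × 192 = 239.5 kN.
Base metal shear (10 mm plate): yield φR_n = 1.0×0.6×300×10×192 = 345.6 kN; rupture φR_n = 0.75×0.6×450×10×192 = 388.8 kN; take 345.6 kN (yield).
Tension yield (gross): A_g = 66×10 = 660 mm². φR_n = 0.90 × 300 × 660 = 178.2 kN.
Governing: min(239.5, 345.6, 178.2) = 178.2 kN → gross-section yield.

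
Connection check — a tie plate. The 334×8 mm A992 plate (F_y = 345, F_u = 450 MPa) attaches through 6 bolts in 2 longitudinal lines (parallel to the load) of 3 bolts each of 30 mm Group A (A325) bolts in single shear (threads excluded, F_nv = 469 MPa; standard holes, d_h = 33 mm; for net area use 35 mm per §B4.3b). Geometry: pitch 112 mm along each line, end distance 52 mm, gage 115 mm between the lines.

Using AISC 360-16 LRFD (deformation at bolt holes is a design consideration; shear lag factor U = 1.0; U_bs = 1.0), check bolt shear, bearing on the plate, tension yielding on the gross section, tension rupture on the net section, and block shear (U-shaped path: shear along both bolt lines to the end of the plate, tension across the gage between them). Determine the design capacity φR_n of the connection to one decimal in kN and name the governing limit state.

Bolt shear: A_b = π(30)²/4 = 706.86 mm². φR_n = 0.75 × 469 × 706.86 × 6 × 1 = 1491.8 kN.
Bearing (8 mm plate, F_u = 450 MPa): end bolts L_c = 52 − 33/2 = 35.5, R_n = min(1.2×35.5×8×450, 2.4×30×8×450) = 153.36 kN/bolt; interior L_c = 112 − 33 = 79, R_n = 259.2 kN/bolt. φR_n = 0.75 × (2×153.36 + 4×259.2) = 1007.6 kN.
Tension yield (gross): A_g = 334×8 = 2672 mm². φR_n = 0.90 × 345 × 2672 = 829.7 kN.
Tension rupture (net): A_n = (334 − 2×35)×8 = 2112 mm² (U = 1.0, A_e = A_n). φR_n = 0.75 × 450 × 2112 = 712.8 kN.
Block shear: shear path 2×[52+2×112] = 2×276 mm, A_gv = 4416, A_nv = 2×(276 − 2.5×35)×8 = 3016 mm²; tension across gage: (115 − 1×35)×8 = 640 mm². R_n = min(0.6×450×3016, 0.6×345×4416) + 1.0×450×640 = min(814.32, 914.11) + 288 = 1102.3 kN. φR_n = 0.75 × 1102.3 = 826.7 kN.
Governing: min(1491.8, 1007.6, 829.7, 712.8, 826.7) = 712.8 kN → net-section rupture.

712.8 kN (net-section rupture governs)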